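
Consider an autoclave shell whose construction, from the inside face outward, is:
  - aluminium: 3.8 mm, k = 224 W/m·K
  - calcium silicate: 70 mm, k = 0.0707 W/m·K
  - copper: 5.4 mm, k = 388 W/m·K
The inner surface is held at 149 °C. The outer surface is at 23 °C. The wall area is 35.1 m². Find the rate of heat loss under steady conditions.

Treating each layer as a thermal resistance in series:
R_aluminium = L/(kA) = 0.0038/(224×35.1) = 4.833×10^-7 K/W
R_calcium silicate = L/(kA) = 0.07/(0.0707×35.1) = 0.02821 K/W
R_copper = L/(kA) = 0.0054/(388×35.1) = 3.965×10^-7 K/W
R_total = 0.02821 K/W
Q = ΔT / R_total = 126 / 0.02821

Q ≈ 4470 W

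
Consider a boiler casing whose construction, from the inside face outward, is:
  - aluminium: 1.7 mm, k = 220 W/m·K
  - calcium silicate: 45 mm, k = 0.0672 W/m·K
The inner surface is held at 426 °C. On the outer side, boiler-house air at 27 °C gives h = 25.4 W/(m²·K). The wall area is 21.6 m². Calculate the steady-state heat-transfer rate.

Thermal resistances in series:
R_aluminium = L/(kA) = 0.0017/(220×21.6) = 3.577×10^-7 K/W
R_calcium silicate = L/(kA) = 0.045/(0.0672×21.6) = 0.031 K/W
R_outer film = 1/(h_o·A) = 1/(25.4×21.6) = 0.001823 K/W
R_total = 0.03283 K/W
Q = ΔT / R_total = 399 / 0.03283

Q ≈ 12200 W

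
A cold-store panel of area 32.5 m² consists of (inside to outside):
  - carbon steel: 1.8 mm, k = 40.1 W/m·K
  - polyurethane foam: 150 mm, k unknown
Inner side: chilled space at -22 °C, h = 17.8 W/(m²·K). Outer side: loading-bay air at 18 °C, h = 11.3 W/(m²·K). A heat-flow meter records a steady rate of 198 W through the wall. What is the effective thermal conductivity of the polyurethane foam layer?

k ≈ 0.0234 W/(m·K)

Model the wall as resistances in series:
R_inner film = 1/(h_i·A) = 1/(17.8×32.5) = 0.001729 K/W
R_carbon steel = L/(kA) = 0.0018/(40.1×32.5) = 1.381×10^-6 K/W
R_outer film = 1/(h_o·A) = 1/(11.3×32.5) = 0.002723 K/W
Sum of known resistances R_other = 0.004453 K/W
Total R = ΔT/Q = 40/198 = 0.202 K/W
R_polyurethane foam = R_total − R_other = 0.1976 K/W
k = L/(R·A) = 0.15/(0.1976×32.5)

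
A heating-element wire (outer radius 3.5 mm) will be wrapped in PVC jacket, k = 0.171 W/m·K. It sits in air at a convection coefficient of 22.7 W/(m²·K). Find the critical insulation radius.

r_cr ≈ 7.53 mm

For a cylinder r_cr = k/h = 0.171/22.7
r_cr = 7.53 mm; since the bare radius (3.5 mm) is below r_cr, adding a thin layer of insulation will *increase* heat loss.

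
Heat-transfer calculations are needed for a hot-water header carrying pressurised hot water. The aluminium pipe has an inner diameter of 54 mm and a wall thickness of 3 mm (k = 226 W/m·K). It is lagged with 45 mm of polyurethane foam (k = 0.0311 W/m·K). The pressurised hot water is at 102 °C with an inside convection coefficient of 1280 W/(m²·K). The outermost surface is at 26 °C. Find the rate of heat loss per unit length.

Treating each annulus and film as a series resistance:
R_inner film = 1/(h_i·2πr₁L) = 1/(1280×2π×0.027×1) = 0.004605 K/W
R_aluminium pipe wall = ln(30/27)/(2π×226×1) = 7.42×10^-5 K/W
R_polyurethane foam = ln(75/30)/(2π×0.0311×1) = 4.689 K/W
R_total = 4.694 K/W
Q = ΔT/R_total = 76/4.694

q′ ≈ 16.2 W/m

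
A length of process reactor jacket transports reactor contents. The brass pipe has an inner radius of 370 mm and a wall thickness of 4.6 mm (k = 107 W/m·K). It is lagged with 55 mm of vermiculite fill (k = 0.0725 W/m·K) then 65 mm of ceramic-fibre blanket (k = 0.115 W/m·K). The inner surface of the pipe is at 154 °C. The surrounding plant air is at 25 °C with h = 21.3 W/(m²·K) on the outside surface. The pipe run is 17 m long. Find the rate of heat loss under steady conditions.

Radial resistances (cylindrical: R_cond = ln(r_o/r_i)/(2πkL), R_conv = 1/(h·2πrL)):
R_brass pipe wall = ln(374.6/370)/(2π×107×17) = 1.081×10^-6 K/W
R_vermiculite fill = ln(429.6/374.6)/(2π×0.0725×17) = 0.01769 K/W
R_ceramic-fibre blanket = ln(494.6/429.6)/(2π×0.115×17) = 0.01147 K/W
R_outer film = 1/(h_o·2πr_oL) = 1/(21.3×2π×0.4946×17) = 8.887×10^-4 K/W
R_total = 0.03005 K/W
Q = ΔT/R_total = 129/0.03005

Q ≈ 4290 W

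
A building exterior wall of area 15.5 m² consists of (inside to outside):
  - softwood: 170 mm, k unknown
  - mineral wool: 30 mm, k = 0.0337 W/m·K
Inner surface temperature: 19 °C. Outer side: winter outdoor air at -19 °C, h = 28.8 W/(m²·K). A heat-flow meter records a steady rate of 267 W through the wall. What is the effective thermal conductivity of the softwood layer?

Treating each layer as a thermal resistance in series:
R_mineral wool = L/(kA) = 0.03/(0.0337×15.5) = 0.05743 K/W
R_outer film = 1/(h_o·A) = 1/(28.8×15.5) = 0.00224 K/W
Sum of known resistances R_other = 0.05967 K/W
Total R = ΔT/Q = 38/267 = 0.1423 K/W
R_softwood = R_total − R_other = 0.08265 K/W
k = L/(R·A) = 0.17/(0.08265×15.5)

k ≈ 0.133 W/(m·K)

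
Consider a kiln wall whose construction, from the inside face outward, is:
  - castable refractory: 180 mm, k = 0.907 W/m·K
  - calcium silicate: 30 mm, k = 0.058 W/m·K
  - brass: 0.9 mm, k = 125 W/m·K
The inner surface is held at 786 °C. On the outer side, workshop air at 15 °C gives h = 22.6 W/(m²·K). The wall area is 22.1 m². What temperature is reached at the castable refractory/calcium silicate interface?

T ≈ 585 °C

Using the resistance-network approach (series):
R_castable refractory = L/(kA) = 0.18/(0.907×22.1) = 0.00898 K/W
R_calcium silicate = L/(kA) = 0.03/(0.058×22.1) = 0.0234 K/W
R_brass = L/(kA) = 0.0009/(125×22.1) = 3.258×10^-7 K/W
R_outer film = 1/(h_o·A) = 1/(22.6×22.1) = 0.002002 K/W
R_total = 0.03439 K/W;  Q = ΔT/R_total = 771/0.03439 = 22420 W
T_interface = T_inner − Q·ΣR(inner→interface) = 786 − 22400×0.00898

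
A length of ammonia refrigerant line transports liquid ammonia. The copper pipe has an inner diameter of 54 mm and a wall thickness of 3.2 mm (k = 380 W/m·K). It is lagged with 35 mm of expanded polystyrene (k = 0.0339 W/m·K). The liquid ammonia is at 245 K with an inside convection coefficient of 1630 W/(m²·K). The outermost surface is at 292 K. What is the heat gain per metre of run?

Radial resistances (cylindrical: R_cond = ln(r_o/r_i)/(2πkL), R_conv = 1/(h·2πrL)):
R_inner film = 1/(h_i·2πr₁L) = 1/(1630×2π×0.027×1) = 0.003616 K/W
R_copper pipe wall = ln(30.2/27)/(2π×380×1) = 4.691×10^-5 K/W
R_expanded polystyrene = ln(65.2/30.2)/(2π×0.0339×1) = 3.613 K/W
R_total = 3.617 K/W
Q = ΔT/R_total = 47/3.617

q′ ≈ 13 W/m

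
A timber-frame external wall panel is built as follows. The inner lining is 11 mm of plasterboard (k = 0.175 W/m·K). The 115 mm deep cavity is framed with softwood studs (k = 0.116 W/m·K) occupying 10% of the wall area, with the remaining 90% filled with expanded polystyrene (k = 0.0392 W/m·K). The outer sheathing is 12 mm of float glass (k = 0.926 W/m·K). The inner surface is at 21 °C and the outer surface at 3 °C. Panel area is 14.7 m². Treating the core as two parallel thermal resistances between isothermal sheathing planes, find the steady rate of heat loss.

Q ≈ 105 W

Sheathing layers in series; stud and cavity paths in parallel between them.
R_inner = 0.011/(0.175×14.7) = 0.004276 K/W
R_stud  = 0.115/(0.116×0.1×14.7) = 0.6744 K/W
R_cav   = 0.115/(0.0392×0.9×14.7) = 0.2217 K/W
1/R_core = 1/R_stud + 1/R_cav → R_core = 0.1669 K/W
R_outer = 0.012/(0.926×14.7) = 8.816×10^-4 K/W
R_total = 0.172 K/W
Q = ΔT/R_total = 18/0.172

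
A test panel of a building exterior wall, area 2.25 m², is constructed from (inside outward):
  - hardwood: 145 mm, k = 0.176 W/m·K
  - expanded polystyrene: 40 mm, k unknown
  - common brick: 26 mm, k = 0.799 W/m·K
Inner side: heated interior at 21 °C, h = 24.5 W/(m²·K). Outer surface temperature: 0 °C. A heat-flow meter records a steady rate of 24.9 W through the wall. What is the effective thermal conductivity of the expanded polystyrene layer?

k ≈ 0.04 W/(m·K)

Treating each layer as a thermal resistance in series:
R_inner film = 1/(h_i·A) = 1/(24.5×2.25) = 0.01814 K/W
R_hardwood = L/(kA) = 0.145/(0.176×2.25) = 0.3662 K/W
R_common brick = L/(kA) = 0.026/(0.799×2.25) = 0.01446 K/W
Sum of known resistances R_other = 0.3988 K/W
Total R = ΔT/Q = 21/24.9 = 0.8434 K/W
R_expanded polystyrene = R_total − R_other = 0.4446 K/W
k = L/(R·A) = 0.04/(0.4446×2.25)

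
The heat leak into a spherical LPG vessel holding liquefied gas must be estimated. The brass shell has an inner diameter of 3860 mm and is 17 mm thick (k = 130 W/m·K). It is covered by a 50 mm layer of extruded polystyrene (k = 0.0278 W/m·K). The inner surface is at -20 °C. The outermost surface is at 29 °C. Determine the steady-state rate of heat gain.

For a spherical shell R = (1/r₁ − 1/r₂)/(4πk); film R = 1/(h·4πr²). In series:
R_brass shell = (1/1.93 − 1/1.947)/(4π×130) = 2.769×10^-6 K/W
R_extruded polystyrene = (1/1.947 − 1/1.997)/(4π×0.0278) = 0.03681 K/W
R_total = 0.03681 K/W
Q = ΔT/R_total = 49/0.03681

Q ≈ 1330 W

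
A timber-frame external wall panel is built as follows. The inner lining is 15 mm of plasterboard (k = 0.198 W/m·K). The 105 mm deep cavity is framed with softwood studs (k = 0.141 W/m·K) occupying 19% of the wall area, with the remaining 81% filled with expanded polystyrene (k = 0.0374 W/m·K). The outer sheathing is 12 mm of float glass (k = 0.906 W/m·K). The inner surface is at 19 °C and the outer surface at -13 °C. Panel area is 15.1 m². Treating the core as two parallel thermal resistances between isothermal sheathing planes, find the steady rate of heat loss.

Sheathing layers in series; stud and cavity paths in parallel between them.
R_inner = 0.015/(0.198×15.1) = 0.005017 K/W
R_stud  = 0.105/(0.141×0.19×15.1) = 0.2596 K/W
R_cav   = 0.105/(0.0374×0.81×15.1) = 0.2295 K/W
1/R_core = 1/R_stud + 1/R_cav → R_core = 0.1218 K/W
R_outer = 0.012/(0.906×15.1) = 8.772×10^-4 K/W
R_total = 0.1277 K/W
Q = ΔT/R_total = 32/0.1277

Q ≈ 251 W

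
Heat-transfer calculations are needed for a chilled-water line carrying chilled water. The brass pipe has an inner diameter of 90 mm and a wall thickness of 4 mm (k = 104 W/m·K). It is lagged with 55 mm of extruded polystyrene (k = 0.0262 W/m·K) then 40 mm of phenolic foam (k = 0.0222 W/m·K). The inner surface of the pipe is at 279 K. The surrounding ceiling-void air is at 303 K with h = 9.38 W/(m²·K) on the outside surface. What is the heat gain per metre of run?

q′ ≈ 3.42 W/m

Radial resistances (cylindrical: R_cond = ln(r_o/r_i)/(2πkL), R_conv = 1/(h·2πrL)):
R_brass pipe wall = ln(49/45)/(2π×104×1) = 1.303×10^-4 K/W
R_extruded polystyrene = ln(104/49)/(2π×0.0262×1) = 4.572 K/W
R_phenolic foam = ln(144/104)/(2π×0.0222×1) = 2.333 K/W
R_outer film = 1/(h_o·2πr_oL) = 1/(9.38×2π×0.144×1) = 0.1178 K/W
R_total = 7.023 K/W
Q = ΔT/R_total = 24/7.023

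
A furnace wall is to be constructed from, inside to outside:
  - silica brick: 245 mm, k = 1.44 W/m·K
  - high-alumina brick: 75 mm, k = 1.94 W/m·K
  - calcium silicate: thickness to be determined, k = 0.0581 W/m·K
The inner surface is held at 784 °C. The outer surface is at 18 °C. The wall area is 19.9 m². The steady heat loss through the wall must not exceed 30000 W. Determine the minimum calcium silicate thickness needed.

L ≈ 17.4 mm

Using the resistance-network approach (series):
R_silica brick = L/(kA) = 0.245/(1.44×19.9) = 0.00855 K/W
R_high-alumina brick = L/(kA) = 0.075/(1.94×19.9) = 0.001943 K/W
Sum of the known resistances R_other = 0.01049 K/W
Required total resistance R_tot = ΔT/Q_allow = 766/30000 = 0.02553 K/W
R_calcium silicate = R_tot − R_other = 0.01504 K/W
L = R·k·A = 0.01504×0.0581×19.9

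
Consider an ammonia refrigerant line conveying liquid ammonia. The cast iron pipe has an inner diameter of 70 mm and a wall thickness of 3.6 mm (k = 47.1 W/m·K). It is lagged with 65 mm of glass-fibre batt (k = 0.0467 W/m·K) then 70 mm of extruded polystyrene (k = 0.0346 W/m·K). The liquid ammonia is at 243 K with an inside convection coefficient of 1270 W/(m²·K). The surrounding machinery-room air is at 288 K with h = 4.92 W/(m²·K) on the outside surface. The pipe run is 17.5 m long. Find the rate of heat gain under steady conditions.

Q ≈ 133 W

For a radial system each layer contributes R = ln(r_out/r_in)/(2πkL); films add R = 1/(hA).
R_inner film = 1/(h_i·2πr₁L) = 1/(1270×2π×0.035×17.5) = 2.046×10^-4 K/W
R_cast iron pipe wall = ln(38.6/35)/(2π×47.1×17.5) = 1.89×10^-5 K/W
R_glass-fibre batt = ln(103.6/38.6)/(2π×0.0467×17.5) = 0.1923 K/W
R_extruded polystyrene = ln(173.6/103.6)/(2π×0.0346×17.5) = 0.1357 K/W
R_outer film = 1/(h_o·2πr_oL) = 1/(4.92×2π×0.1736×17.5) = 0.01065 K/W
R_total = 0.3388 K/W
Q = ΔT/R_total = 45/0.3388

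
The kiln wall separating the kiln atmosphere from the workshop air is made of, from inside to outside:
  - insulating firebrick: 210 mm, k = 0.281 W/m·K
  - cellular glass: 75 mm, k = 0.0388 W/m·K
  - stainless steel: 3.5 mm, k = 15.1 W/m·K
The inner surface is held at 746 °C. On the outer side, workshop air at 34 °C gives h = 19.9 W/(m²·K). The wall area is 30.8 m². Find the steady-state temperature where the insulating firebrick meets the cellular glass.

T ≈ 551 °C

Model the wall as resistances in series:
R_insulating firebrick = L/(kA) = 0.21/(0.281×30.8) = 0.02426 K/W
R_cellular glass = L/(kA) = 0.075/(0.0388×30.8) = 0.06276 K/W
R_stainless steel = L/(kA) = 0.0035/(15.1×30.8) = 7.526×10^-6 K/W
R_outer film = 1/(h_o·A) = 1/(19.9×30.8) = 0.001632 K/W
R_total = 0.08866 K/W;  Q = ΔT/R_total = 712/0.08866 = 8030 W
T_interface = T_inner − Q·ΣR(inner→interface) = 746 − 8030×0.02426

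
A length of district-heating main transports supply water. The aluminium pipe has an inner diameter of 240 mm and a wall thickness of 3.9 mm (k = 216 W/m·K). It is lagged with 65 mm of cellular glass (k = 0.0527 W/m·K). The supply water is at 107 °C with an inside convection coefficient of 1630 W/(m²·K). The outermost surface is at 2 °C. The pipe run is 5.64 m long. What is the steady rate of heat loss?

Q ≈ 465 W

Treating each annulus and film as a series resistance:
R_inner film = 1/(h_i·2πr₁L) = 1/(1630×2π×0.12×5.64) = 1.443×10^-4 K/W
R_aluminium pipe wall = ln(123.9/120)/(2π×216×5.64) = 4.178×10^-6 K/W
R_cellular glass = ln(188.9/123.9)/(2π×0.0527×5.64) = 0.2258 K/W
R_total = 0.226 K/W
Q = ΔT/R_total = 105/0.226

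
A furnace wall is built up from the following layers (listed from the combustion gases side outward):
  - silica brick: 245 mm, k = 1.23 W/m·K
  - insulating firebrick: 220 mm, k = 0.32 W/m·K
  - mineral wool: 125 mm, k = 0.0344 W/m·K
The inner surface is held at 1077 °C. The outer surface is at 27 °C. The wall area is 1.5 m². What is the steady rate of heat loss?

Q ≈ 348 W

Series thermal resistances:
R_silica brick = L/(kA) = 0.245/(1.23×1.5) = 0.1328 K/W
R_insulating firebrick = L/(kA) = 0.22/(0.32×1.5) = 0.4583 K/W
R_mineral wool = L/(kA) = 0.125/(0.0344×1.5) = 2.422 K/W
R_total = 3.014 K/W
Q = ΔT / R_total = 1050 / 3.014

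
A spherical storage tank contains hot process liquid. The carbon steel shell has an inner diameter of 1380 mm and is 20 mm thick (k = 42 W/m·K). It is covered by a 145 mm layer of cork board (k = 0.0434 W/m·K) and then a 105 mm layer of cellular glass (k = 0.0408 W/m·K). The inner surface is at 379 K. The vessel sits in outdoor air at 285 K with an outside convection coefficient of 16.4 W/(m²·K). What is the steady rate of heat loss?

Radial (spherical) resistances in series:
R_carbon steel shell = (1/0.69 − 1/0.71)/(4π×42) = 7.735×10^-5 K/W
R_cork board = (1/0.71 − 1/0.855)/(4π×0.0434) = 0.438 K/W
R_cellular glass = (1/0.855 − 1/0.96)/(4π×0.0408) = 0.2495 K/W
R_outer film = 1/(h·4πr_o²) = 1/(16.4×4π×0.96²) = 0.005265 K/W
R_total = 0.6928 K/W
Q = ΔT/R_total = 94/0.6928

Q ≈ 136 W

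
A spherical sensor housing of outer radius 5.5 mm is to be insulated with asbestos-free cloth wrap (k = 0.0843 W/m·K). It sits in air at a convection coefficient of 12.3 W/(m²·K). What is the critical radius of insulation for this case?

r_cr ≈ 13.7 mm

For a sphere r_cr = 2k/h = 2×0.0843/12.3
r_cr = 13.7 mm; since the bare radius (5.5 mm) is below r_cr, adding a thin layer of insulation will *increase* heat loss.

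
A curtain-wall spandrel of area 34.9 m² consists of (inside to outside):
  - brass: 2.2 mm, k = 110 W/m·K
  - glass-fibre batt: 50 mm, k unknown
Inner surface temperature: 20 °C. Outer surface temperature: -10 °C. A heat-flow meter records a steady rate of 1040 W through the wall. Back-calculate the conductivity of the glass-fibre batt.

Thermal resistances in series:
R_brass = L/(kA) = 0.0022/(110×34.9) = 5.731×10^-7 K/W
Sum of known resistances R_other = 5.731×10^-7 K/W
Total R = ΔT/Q = 30/1040 = 0.02885 K/W
R_glass-fibre batt = R_total − R_other = 0.02885 K/W
k = L/(R·A) = 0.05/(0.02885×34.9)

k ≈ 0.0497 W/(m·K)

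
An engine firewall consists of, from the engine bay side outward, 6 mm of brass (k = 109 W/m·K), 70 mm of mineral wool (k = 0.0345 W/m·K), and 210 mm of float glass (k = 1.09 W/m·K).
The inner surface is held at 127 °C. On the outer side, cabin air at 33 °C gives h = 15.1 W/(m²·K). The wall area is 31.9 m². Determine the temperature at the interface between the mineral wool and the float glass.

Thermal resistances in series:
R_brass = L/(kA) = 0.006/(109×31.9) = 1.726×10^-6 K/W
R_mineral wool = L/(kA) = 0.07/(0.0345×31.9) = 0.0636 K/W
R_float glass = L/(kA) = 0.21/(1.09×31.9) = 0.00604 K/W
R_outer film = 1/(h_o·A) = 1/(15.1×31.9) = 0.002076 K/W
R_total = 0.07172 K/W;  Q = ΔT/R_total = 94/0.07172 = 1311 W
T_interface = T_inner − Q·ΣR(inner→interface) = 127 − 1310×0.06361

T ≈ 43.6 °C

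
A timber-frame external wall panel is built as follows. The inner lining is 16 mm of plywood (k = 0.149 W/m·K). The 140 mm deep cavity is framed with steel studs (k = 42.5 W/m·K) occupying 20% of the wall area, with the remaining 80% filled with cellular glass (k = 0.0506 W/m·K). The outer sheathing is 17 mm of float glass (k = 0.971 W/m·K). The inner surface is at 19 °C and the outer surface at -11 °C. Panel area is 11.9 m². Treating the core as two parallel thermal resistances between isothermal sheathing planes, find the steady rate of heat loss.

Sheathing layers in series; stud and cavity paths in parallel between them.
R_inner = 0.016/(0.149×11.9) = 0.009024 K/W
R_stud  = 0.14/(42.5×0.2×11.9) = 0.001384 K/W
R_cav   = 0.14/(0.0506×0.8×11.9) = 0.2906 K/W
1/R_core = 1/R_stud + 1/R_cav → R_core = 0.001378 K/W
R_outer = 0.017/(0.971×11.9) = 0.001471 K/W
R_total = 0.01187 K/W
Q = ΔT/R_total = 30/0.01187

Q ≈ 2530 W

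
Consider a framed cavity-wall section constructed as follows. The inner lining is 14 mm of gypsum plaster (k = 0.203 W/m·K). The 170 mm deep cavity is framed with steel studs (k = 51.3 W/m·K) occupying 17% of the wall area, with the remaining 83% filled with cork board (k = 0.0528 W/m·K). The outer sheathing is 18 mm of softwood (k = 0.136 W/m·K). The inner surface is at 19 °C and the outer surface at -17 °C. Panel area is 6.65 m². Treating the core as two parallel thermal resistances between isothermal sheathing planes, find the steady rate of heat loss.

Sheathing layers in series; stud and cavity paths in parallel between them.
R_inner = 0.014/(0.203×6.65) = 0.01037 K/W
R_stud  = 0.17/(51.3×0.17×6.65) = 0.002931 K/W
R_cav   = 0.17/(0.0528×0.83×6.65) = 0.5833 K/W
1/R_core = 1/R_stud + 1/R_cav → R_core = 0.002917 K/W
R_outer = 0.018/(0.136×6.65) = 0.0199 K/W
R_total = 0.03319 K/W
Q = ΔT/R_total = 36/0.03319

Q ≈ 1080 W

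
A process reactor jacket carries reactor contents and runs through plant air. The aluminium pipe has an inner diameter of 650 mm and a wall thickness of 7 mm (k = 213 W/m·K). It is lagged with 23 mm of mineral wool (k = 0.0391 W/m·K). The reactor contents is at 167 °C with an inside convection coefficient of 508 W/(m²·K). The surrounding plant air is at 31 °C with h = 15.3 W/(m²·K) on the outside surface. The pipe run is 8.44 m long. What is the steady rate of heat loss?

Q ≈ 3790 W

For a radial system each layer contributes R = ln(r_out/r_in)/(2πkL); films add R = 1/(hA).
R_inner film = 1/(h_i·2πr₁L) = 1/(508×2π×0.325×8.44) = 1.142×10^-4 K/W
R_aluminium pipe wall = ln(332/325)/(2π×213×8.44) = 1.887×10^-6 K/W
R_mineral wool = ln(355/332)/(2π×0.0391×8.44) = 0.0323 K/W
R_outer film = 1/(h_o·2πr_oL) = 1/(15.3×2π×0.355×8.44) = 0.003472 K/W
R_total = 0.03589 K/W
Q = ΔT/R_total = 136/0.03589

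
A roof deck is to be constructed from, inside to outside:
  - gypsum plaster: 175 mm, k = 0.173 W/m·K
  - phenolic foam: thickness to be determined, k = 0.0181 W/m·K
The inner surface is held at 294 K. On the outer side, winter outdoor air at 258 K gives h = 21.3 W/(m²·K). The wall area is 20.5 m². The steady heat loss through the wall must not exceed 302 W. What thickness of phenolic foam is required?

Using the resistance-network approach (series):
R_gypsum plaster = L/(kA) = 0.175/(0.173×20.5) = 0.04934 K/W
R_outer film = 1/(h_o·A) = 1/(21.3×20.5) = 0.00229 K/W
Sum of the known resistances R_other = 0.05163 K/W
Required total resistance R_tot = ΔT/Q_allow = 36/302 = 0.1192 K/W
R_phenolic foam = R_tot − R_other = 0.06757 K/W
L = R·k·A = 0.06757×0.0181×20.5

L ≈ 25.1 mm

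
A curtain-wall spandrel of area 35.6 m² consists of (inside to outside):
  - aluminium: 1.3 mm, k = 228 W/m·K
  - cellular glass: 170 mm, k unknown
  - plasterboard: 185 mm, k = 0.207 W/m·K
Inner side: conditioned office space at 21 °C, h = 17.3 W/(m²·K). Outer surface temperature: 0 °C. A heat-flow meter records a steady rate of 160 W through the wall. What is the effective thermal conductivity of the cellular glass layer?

k ≈ 0.0457 W/(m·K)

Treating each layer as a thermal resistance in series:
R_inner film = 1/(h_i·A) = 1/(17.3×35.6) = 0.001624 K/W
R_aluminium = L/(kA) = 0.0013/(228×35.6) = 1.602×10^-7 K/W
R_plasterboard = L/(kA) = 0.185/(0.207×35.6) = 0.0251 K/W
Sum of known resistances R_other = 0.02673 K/W
Total R = ΔT/Q = 21/160 = 0.1313 K/W
R_cellular glass = R_total − R_other = 0.1045 K/W
k = L/(R·A) = 0.17/(0.1045×35.6)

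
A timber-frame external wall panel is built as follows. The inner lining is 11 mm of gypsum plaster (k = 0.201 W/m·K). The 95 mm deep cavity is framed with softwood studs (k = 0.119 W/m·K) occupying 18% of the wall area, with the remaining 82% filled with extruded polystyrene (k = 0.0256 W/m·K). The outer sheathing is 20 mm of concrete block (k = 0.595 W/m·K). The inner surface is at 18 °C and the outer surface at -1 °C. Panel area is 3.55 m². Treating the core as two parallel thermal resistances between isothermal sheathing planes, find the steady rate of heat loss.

Q ≈ 29 W

Sheathing layers in series; stud and cavity paths in parallel between them.
R_inner = 0.011/(0.201×3.55) = 0.01542 K/W
R_stud  = 0.095/(0.119×0.18×3.55) = 1.249 K/W
R_cav   = 0.095/(0.0256×0.82×3.55) = 1.275 K/W
1/R_core = 1/R_stud + 1/R_cav → R_core = 0.631 K/W
R_outer = 0.02/(0.595×3.55) = 0.009469 K/W
R_total = 0.6559 K/W
Q = ΔT/R_total = 19/0.6559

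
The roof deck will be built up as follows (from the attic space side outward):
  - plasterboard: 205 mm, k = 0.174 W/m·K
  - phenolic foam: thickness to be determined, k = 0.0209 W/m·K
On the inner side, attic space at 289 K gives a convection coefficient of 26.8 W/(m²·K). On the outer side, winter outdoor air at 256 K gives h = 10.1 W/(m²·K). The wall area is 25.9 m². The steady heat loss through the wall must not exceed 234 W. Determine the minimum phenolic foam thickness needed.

Treating each layer as a thermal resistance in series:
R_inner film = 1/(h_i·A) = 1/(26.8×25.9) = 0.001441 K/W
R_plasterboard = L/(kA) = 0.205/(0.174×25.9) = 0.04549 K/W
R_outer film = 1/(h_o·A) = 1/(10.1×25.9) = 0.003823 K/W
Sum of the known resistances R_other = 0.05075 K/W
Required total resistance R_tot = ΔT/Q_allow = 33/234 = 0.141 K/W
R_phenolic foam = R_tot − R_other = 0.09027 K/W
L = R·k·A = 0.09027×0.0209×25.9

L ≈ 48.9 mm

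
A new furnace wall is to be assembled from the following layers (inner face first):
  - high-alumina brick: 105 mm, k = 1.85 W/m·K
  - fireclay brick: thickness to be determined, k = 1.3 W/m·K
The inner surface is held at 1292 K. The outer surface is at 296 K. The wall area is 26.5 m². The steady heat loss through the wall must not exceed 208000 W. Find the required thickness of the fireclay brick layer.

L ≈ 91.2 mm

Model the wall as resistances in series:
R_high-alumina brick = L/(kA) = 0.105/(1.85×26.5) = 0.002142 K/W
Sum of the known resistances R_other = 0.002142 K/W
Required total resistance R_tot = ΔT/Q_allow = 996/208000 = 0.004788 K/W
R_fireclay brick = R_tot − R_other = 0.002647 K/W
L = R·k·A = 0.002647×1.3×26.5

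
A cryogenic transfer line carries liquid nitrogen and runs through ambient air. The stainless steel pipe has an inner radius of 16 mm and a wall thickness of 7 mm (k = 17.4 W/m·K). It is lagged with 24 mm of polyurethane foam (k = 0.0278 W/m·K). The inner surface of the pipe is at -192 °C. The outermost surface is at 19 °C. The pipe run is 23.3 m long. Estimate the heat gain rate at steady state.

Radial resistances (cylindrical: R_cond = ln(r_o/r_i)/(2πkL), R_conv = 1/(h·2πrL)):
R_stainless steel pipe wall = ln(23/16)/(2π×17.4×23.3) = 1.425×10^-4 K/W
R_polyurethane foam = ln(47/23)/(2π×0.0278×23.3) = 0.1756 K/W
R_total = 0.1757 K/W
Q = ΔT/R_total = 211/0.1757

Q ≈ 1200 W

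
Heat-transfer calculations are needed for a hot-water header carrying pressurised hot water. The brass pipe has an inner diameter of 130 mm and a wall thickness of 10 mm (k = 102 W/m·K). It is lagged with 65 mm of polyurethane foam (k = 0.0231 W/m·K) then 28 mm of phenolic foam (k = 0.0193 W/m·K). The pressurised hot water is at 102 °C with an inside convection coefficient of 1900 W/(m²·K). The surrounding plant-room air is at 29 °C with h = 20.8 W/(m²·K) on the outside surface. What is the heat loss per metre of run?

Cylindrical conduction, so R = ln(r₂/r₁)/(2πkL) per layer, in series:
R_inner film = 1/(h_i·2πr₁L) = 1/(1900×2π×0.065×1) = 0.001289 K/W
R_brass pipe wall = ln(75/65)/(2π×102×1) = 2.233×10^-4 K/W
R_polyurethane foam = ln(140/75)/(2π×0.0231×1) = 4.3 K/W
R_phenolic foam = ln(168/140)/(2π×0.0193×1) = 1.503 K/W
R_outer film = 1/(h_o·2πr_oL) = 1/(20.8×2π×0.168×1) = 0.04555 K/W
R_total = 5.851 K/W
Q = ΔT/R_total = 73/5.851

q′ ≈ 12.5 W/m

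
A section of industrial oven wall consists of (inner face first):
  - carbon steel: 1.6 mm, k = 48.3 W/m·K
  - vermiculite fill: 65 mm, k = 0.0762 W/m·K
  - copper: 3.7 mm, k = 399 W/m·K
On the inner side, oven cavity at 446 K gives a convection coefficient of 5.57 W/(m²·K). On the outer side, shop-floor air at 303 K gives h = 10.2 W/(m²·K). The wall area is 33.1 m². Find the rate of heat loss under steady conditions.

Q ≈ 4190 W

Series thermal resistances:
R_inner film = 1/(h_i·A) = 1/(5.57×33.1) = 0.005424 K/W
R_carbon steel = L/(kA) = 0.0016/(48.3×33.1) = 1.001×10^-6 K/W
R_vermiculite fill = L/(kA) = 0.065/(0.0762×33.1) = 0.02577 K/W
R_copper = L/(kA) = 0.0037/(399×33.1) = 2.802×10^-7 K/W
R_outer film = 1/(h_o·A) = 1/(10.2×33.1) = 0.002962 K/W
R_total = 0.03416 K/W
Q = ΔT / R_total = 143 / 0.03416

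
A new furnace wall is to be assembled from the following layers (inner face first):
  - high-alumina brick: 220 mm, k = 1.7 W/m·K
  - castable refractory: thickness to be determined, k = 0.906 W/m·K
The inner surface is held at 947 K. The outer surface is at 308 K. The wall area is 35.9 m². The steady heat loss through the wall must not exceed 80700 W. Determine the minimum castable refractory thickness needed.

Thermal resistances in series:
R_high-alumina brick = L/(kA) = 0.22/(1.7×35.9) = 0.003605 K/W
Sum of the known resistances R_other = 0.003605 K/W
Required total resistance R_tot = ΔT/Q_allow = 639/80700 = 0.007918 K/W
R_castable refractory = R_tot − R_other = 0.004313 K/W
L = R·k·A = 0.004313×0.906×35.9

L ≈ 140 mm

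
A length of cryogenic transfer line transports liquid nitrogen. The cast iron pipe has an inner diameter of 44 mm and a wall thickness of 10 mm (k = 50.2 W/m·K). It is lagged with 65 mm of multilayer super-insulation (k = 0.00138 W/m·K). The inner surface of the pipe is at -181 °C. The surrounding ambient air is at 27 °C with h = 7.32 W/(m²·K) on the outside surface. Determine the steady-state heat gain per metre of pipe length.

Per-layer cylindrical resistances, series-summed:
R_cast iron pipe wall = ln(32/22)/(2π×50.2×1) = 0.001188 K/W
R_multilayer super-insulation = ln(97/32)/(2π×0.00138×1) = 127.9 K/W
R_outer film = 1/(h_o·2πr_oL) = 1/(7.32×2π×0.097×1) = 0.2241 K/W
R_total = 128.1 K/W
Q = ΔT/R_total = 208/128.1

q′ ≈ 1.62 W/m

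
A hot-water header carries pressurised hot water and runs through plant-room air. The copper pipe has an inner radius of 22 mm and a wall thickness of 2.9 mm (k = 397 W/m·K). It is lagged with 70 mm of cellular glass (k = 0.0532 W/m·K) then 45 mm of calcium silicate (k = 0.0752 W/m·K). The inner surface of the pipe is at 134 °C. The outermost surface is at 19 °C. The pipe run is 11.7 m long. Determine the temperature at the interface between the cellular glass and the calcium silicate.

Cylindrical conduction, so R = ln(r₂/r₁)/(2πkL) per layer, in series:
R_copper pipe wall = ln(24.9/22)/(2π×397×11.7) = 4.243×10^-6 K/W
R_cellular glass = ln(94.9/24.9)/(2π×0.0532×11.7) = 0.3421 K/W
R_calcium silicate = ln(139.9/94.9)/(2π×0.0752×11.7) = 0.0702 K/W
R_total = 0.4123 K/W
Q = ΔT/R_total = 115/0.4123
Q = 279 W
T_interface = T_inner − Q·ΣR(inner→interface) = 134 − 279×0.3421

T ≈ 38.6 °C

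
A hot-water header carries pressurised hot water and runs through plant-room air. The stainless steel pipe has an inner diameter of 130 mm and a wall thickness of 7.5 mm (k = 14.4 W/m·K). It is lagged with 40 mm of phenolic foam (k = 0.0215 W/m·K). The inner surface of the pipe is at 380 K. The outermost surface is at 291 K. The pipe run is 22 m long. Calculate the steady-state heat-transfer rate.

Per-layer cylindrical resistances, series-summed:
R_stainless steel pipe wall = ln(72.5/65)/(2π×14.4×22) = 5.486×10^-5 K/W
R_phenolic foam = ln(112.5/72.5)/(2π×0.0215×22) = 0.1478 K/W
R_total = 0.1479 K/W
Q = ΔT/R_total = 89/0.1479

Q ≈ 602 W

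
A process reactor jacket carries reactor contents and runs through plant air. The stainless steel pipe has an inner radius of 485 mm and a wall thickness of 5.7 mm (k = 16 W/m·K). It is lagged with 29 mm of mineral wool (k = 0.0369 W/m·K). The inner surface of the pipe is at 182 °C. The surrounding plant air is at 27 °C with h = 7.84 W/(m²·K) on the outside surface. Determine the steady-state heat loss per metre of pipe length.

Per-layer cylindrical resistances, series-summed:
R_stainless steel pipe wall = ln(490.7/485)/(2π×16×1) = 1.162×10^-4 K/W
R_mineral wool = ln(519.7/490.7)/(2π×0.0369×1) = 0.2477 K/W
R_outer film = 1/(h_o·2πr_oL) = 1/(7.84×2π×0.5197×1) = 0.03906 K/W
R_total = 0.2868 K/W
Q = ΔT/R_total = 155/0.2868

q′ ≈ 540 W/m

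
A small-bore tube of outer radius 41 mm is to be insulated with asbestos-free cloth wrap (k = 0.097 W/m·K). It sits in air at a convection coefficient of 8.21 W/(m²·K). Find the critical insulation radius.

For a cylinder r_cr = k/h = 0.097/8.21
r_cr = 11.8 mm; since the bare radius (41 mm) is above r_cr, any added insulation will reduce heat loss.

r_cr ≈ 11.8 mm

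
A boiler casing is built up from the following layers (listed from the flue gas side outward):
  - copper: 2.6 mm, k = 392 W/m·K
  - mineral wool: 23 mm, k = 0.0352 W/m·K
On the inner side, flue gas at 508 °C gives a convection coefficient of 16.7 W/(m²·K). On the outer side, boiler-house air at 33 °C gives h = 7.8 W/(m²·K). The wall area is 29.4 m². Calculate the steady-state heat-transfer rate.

Q ≈ 16600 W

Series thermal resistances:
R_inner film = 1/(h_i·A) = 1/(16.7×29.4) = 0.002037 K/W
R_copper = L/(kA) = 0.0026/(392×29.4) = 2.256×10^-7 K/W
R_mineral wool = L/(kA) = 0.023/(0.0352×29.4) = 0.02222 K/W
R_outer film = 1/(h_o·A) = 1/(7.8×29.4) = 0.004361 K/W
R_total = 0.02862 K/W
Q = ΔT / R_total = 475 / 0.02862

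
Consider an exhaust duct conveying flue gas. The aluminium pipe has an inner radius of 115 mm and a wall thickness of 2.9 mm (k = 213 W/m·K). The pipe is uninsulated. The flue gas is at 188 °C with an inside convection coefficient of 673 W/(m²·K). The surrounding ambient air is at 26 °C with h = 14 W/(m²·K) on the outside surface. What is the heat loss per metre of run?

q′ ≈ 1640 W/m

Radial resistances (cylindrical: R_cond = ln(r_o/r_i)/(2πkL), R_conv = 1/(h·2πrL)):
R_inner film = 1/(h_i·2πr₁L) = 1/(673×2π×0.115×1) = 0.002056 K/W
R_aluminium pipe wall = ln(117.9/115)/(2π×213×1) = 1.861×10^-5 K/W
R_outer film = 1/(h_o·2πr_oL) = 1/(14×2π×0.1179×1) = 0.09642 K/W
R_total = 0.0985 K/W
Q = ΔT/R_total = 162/0.0985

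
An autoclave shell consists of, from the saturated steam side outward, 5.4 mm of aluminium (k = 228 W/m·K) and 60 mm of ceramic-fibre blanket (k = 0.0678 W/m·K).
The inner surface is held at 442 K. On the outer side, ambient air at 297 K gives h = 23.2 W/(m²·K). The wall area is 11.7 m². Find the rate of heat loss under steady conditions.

Q ≈ 1830 W

Thermal resistances in series:
R_aluminium = L/(kA) = 0.0054/(228×11.7) = 2.024×10^-6 K/W
R_ceramic-fibre blanket = L/(kA) = 0.06/(0.0678×11.7) = 0.07564 K/W
R_outer film = 1/(h_o·A) = 1/(23.2×11.7) = 0.003684 K/W
R_total = 0.07932 K/W
Q = ΔT / R_total = 145 / 0.07932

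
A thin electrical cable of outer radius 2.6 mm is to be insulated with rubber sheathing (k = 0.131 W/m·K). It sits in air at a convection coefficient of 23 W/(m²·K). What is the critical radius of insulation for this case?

r_cr ≈ 5.7 mm

For a cylinder r_cr = k/h = 0.131/23
r_cr = 5.7 mm; since the bare radius (2.6 mm) is below r_cr, adding a thin layer of insulation will *increase* heat loss.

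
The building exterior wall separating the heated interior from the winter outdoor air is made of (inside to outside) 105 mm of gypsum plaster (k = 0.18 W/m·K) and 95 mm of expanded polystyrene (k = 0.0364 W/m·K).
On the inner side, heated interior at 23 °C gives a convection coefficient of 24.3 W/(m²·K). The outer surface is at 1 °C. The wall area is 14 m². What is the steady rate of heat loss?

Q ≈ 95.2 W

Treating each layer as a thermal resistance in series:
R_inner film = 1/(h_i·A) = 1/(24.3×14) = 0.002939 K/W
R_gypsum plaster = L/(kA) = 0.105/(0.18×14) = 0.04167 K/W
R_expanded polystyrene = L/(kA) = 0.095/(0.0364×14) = 0.1864 K/W
R_total = 0.231 K/W
Q = ΔT / R_total = 22 / 0.231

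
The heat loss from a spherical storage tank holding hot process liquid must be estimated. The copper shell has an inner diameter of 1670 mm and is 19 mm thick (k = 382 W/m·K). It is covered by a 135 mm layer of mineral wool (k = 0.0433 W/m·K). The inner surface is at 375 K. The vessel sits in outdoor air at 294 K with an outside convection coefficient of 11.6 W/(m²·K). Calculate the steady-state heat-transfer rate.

For a spherical shell R = (1/r₁ − 1/r₂)/(4πk); film R = 1/(h·4πr²). In series:
R_copper shell = (1/0.835 − 1/0.854)/(4π×382) = 5.551×10^-6 K/W
R_mineral wool = (1/0.854 − 1/0.989)/(4π×0.0433) = 0.2938 K/W
R_outer film = 1/(h·4πr_o²) = 1/(11.6×4π×0.989²) = 0.007014 K/W
R_total = 0.3008 K/W
Q = ΔT/R_total = 81/0.3008

Q ≈ 269 W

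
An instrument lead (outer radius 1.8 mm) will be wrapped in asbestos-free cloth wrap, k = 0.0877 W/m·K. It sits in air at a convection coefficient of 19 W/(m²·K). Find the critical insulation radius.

For a cylinder r_cr = k/h = 0.0877/19
r_cr = 4.62 mm; since the bare radius (1.8 mm) is below r_cr, adding a thin layer of insulation will *increase* heat loss.

r_cr ≈ 4.62 mm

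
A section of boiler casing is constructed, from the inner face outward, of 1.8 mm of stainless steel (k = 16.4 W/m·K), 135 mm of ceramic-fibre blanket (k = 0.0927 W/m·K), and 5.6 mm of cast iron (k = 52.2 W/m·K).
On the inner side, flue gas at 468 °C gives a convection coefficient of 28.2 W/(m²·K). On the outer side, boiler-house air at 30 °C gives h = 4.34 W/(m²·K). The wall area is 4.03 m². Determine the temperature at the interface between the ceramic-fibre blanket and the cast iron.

T ≈ 88.6 °C

Using the resistance-network approach (series):
R_inner film = 1/(h_i·A) = 1/(28.2×4.03) = 0.008799 K/W
R_stainless steel = L/(kA) = 0.0018/(16.4×4.03) = 2.723×10^-5 K/W
R_ceramic-fibre blanket = L/(kA) = 0.135/(0.0927×4.03) = 0.3614 K/W
R_cast iron = L/(kA) = 0.0056/(52.2×4.03) = 2.662×10^-5 K/W
R_outer film = 1/(h_o·A) = 1/(4.34×4.03) = 0.05717 K/W
R_total = 0.4274 K/W;  Q = ΔT/R_total = 438/0.4274 = 1025 W
T_interface = T_inner − Q·ΣR(inner→interface) = 468 − 1020×0.3702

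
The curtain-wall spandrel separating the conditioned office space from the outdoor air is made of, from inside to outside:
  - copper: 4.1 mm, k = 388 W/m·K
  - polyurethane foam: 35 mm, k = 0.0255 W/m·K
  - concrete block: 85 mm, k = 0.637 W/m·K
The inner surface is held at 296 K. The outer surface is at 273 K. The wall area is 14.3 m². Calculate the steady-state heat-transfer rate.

Thermal resistances in series:
R_copper = L/(kA) = 0.0041/(388×14.3) = 7.39×10^-7 K/W
R_polyurethane foam = L/(kA) = 0.035/(0.0255×14.3) = 0.09598 K/W
R_concrete block = L/(kA) = 0.085/(0.637×14.3) = 0.009331 K/W
R_total = 0.1053 K/W
Q = ΔT / R_total = 23 / 0.1053

Q ≈ 218 W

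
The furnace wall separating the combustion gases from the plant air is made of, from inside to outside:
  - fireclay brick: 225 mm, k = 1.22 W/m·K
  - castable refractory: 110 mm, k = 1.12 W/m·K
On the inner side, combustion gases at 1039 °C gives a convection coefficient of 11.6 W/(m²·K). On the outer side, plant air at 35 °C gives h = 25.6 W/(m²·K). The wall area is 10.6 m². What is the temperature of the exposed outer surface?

T ≈ 131 °C

Thermal resistances in series:
R_inner film = 1/(h_i·A) = 1/(11.6×10.6) = 0.008133 K/W
R_fireclay brick = L/(kA) = 0.225/(1.22×10.6) = 0.0174 K/W
R_castable refractory = L/(kA) = 0.11/(1.12×10.6) = 0.009265 K/W
R_outer film = 1/(h_o·A) = 1/(25.6×10.6) = 0.003685 K/W
R_total = 0.03848 K/W;  Q = ΔT/R_total = 1004/0.03848 = 26090 W
T_interface = T_inner − Q·ΣR(inner→interface) = 1039 − 26100×0.0348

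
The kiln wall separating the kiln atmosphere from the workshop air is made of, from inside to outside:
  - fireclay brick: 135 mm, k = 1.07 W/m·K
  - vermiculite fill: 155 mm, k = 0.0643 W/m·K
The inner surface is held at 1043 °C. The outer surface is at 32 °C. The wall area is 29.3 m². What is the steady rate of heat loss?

Using the resistance-network approach (series):
R_fireclay brick = L/(kA) = 0.135/(1.07×29.3) = 0.004306 K/W
R_vermiculite fill = L/(kA) = 0.155/(0.0643×29.3) = 0.08227 K/W
R_total = 0.08658 K/W
Q = ΔT / R_total = 1011 / 0.08658

Q ≈ 11700 W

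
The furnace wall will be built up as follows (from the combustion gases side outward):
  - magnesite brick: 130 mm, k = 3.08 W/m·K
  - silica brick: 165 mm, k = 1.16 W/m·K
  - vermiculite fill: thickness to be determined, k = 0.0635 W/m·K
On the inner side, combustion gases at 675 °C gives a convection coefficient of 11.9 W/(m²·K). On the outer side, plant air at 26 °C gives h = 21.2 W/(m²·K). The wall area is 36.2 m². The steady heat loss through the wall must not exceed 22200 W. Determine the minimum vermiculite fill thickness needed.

Series thermal resistances:
R_inner film = 1/(h_i·A) = 1/(11.9×36.2) = 0.002321 K/W
R_magnesite brick = L/(kA) = 0.13/(3.08×36.2) = 0.001166 K/W
R_silica brick = L/(kA) = 0.165/(1.16×36.2) = 0.003929 K/W
R_outer film = 1/(h_o·A) = 1/(21.2×36.2) = 0.001303 K/W
Sum of the known resistances R_other = 0.00872 K/W
Required total resistance R_tot = ΔT/Q_allow = 649/22200 = 0.02923 K/W
R_vermiculite fill = R_tot − R_other = 0.02051 K/W
L = R·k·A = 0.02051×0.0635×36.2

L ≈ 47.2 mm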